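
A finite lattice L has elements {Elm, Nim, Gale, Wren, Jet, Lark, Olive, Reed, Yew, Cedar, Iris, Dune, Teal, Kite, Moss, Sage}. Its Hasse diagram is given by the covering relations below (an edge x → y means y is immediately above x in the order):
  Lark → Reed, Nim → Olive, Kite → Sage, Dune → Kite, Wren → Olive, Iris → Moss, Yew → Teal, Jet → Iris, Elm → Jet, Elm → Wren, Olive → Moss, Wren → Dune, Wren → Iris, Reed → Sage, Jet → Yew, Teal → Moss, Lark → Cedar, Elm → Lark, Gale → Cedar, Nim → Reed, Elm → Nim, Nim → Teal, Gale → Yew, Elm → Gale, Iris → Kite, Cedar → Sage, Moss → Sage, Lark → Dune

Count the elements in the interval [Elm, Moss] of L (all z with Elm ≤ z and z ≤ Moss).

10

The interval [Elm, Moss] = {Elm, Gale, Iris, Jet, Moss, Nim, Olive, Teal, Wren, Yew}, which has 10 elements.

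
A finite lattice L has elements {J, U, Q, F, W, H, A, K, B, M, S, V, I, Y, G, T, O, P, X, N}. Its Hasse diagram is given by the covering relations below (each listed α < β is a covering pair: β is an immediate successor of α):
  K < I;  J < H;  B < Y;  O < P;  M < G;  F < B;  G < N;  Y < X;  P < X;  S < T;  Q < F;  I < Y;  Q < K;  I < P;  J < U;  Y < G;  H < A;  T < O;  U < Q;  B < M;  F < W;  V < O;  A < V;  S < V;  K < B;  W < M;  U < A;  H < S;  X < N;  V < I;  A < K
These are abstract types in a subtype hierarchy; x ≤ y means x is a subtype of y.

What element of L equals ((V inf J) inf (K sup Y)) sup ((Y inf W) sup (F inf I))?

F

V ∧ J = J
K ∨ Y = Y
J ∧ Y = J
Y ∧ W = F
F ∧ I = Q
F ∨ Q = F
J ∨ F = F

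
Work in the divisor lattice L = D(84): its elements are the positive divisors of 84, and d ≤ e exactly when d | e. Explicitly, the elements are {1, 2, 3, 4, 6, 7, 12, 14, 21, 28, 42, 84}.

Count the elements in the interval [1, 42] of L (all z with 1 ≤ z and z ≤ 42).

The interval [1, 42] = {1, 14, 2, 21, 3, 42, 6, 7}, which has 8 elements.

8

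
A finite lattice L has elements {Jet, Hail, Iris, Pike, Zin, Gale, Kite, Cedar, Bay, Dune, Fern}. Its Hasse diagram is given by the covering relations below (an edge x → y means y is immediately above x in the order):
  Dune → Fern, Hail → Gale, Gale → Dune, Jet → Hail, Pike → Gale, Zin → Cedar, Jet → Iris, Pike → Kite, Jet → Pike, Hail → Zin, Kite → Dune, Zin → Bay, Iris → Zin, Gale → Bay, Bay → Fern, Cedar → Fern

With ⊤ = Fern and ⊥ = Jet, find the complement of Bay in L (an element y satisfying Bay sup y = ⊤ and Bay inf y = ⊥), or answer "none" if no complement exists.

none

For every candidate y, either Bay ∨ y ≠ Fern or Bay ∧ y ≠ Jet; no complement exists.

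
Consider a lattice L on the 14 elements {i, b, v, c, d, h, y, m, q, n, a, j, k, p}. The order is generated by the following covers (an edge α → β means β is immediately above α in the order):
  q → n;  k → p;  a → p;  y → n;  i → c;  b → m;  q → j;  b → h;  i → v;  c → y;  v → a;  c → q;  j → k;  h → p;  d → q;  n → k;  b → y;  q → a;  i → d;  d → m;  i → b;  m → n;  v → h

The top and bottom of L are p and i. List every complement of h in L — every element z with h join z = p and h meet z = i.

Need z with h ∨ z = p and h ∧ z = i.
Checking each element gives: c, d, j, q.

c, d, j, q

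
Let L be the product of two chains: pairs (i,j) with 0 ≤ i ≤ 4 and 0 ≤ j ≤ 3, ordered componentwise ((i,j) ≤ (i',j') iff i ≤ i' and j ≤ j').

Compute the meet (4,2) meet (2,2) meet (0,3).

(0,2)

In a product of chains, the meet is componentwise min, giving (0,2).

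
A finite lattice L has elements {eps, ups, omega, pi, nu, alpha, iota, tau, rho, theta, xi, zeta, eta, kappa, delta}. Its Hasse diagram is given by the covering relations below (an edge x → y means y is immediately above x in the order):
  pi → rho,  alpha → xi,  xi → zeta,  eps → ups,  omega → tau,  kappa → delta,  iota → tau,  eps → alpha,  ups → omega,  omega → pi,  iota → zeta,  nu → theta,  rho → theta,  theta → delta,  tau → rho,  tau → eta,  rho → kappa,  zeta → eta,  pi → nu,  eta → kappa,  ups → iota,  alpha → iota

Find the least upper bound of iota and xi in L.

Common upper bounds of {iota, xi}: delta, eta, kappa, zeta.
The least among these is zeta.

zeta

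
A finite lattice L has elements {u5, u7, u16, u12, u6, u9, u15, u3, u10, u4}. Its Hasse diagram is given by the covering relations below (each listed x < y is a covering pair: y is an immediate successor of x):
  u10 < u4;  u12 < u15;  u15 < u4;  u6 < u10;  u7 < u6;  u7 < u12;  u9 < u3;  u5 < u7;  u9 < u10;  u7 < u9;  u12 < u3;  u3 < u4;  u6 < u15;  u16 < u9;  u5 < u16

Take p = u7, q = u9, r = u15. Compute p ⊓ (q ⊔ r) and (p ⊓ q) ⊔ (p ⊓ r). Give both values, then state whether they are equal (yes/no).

q ⊔ r = u4, so p ⊓ (q ⊔ r) = u7 ⊓ u4 = u7.
p ⊓ q = u7 and p ⊓ r = u7, so (p ⊓ q) ⊔ (p ⊓ r) = u7 ⊔ u7 = u7.
Equal: yes.

u7; u7; yes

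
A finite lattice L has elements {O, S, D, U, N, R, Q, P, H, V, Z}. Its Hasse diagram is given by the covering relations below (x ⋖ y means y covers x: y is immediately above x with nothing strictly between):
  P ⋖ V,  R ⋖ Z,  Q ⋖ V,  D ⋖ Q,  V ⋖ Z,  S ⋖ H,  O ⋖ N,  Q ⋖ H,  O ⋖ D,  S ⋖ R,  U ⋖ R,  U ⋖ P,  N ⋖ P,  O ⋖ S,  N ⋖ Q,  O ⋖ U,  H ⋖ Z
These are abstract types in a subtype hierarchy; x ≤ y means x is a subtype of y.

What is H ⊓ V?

Q

Common lower bounds of {H, V}: D, N, O, Q.
The greatest among these is Q.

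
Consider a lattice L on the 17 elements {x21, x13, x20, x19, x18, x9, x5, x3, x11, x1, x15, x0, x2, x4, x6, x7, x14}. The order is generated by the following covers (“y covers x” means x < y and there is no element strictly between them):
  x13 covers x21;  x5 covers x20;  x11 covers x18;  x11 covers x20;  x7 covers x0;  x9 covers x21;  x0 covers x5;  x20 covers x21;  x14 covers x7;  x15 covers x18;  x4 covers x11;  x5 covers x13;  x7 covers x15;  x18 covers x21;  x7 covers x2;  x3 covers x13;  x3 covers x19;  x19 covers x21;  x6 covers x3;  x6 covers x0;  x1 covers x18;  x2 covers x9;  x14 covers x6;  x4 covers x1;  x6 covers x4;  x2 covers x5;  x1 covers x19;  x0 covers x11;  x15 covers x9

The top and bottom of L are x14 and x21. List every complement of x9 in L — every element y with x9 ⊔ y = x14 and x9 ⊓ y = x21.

Need y with x9 ∨ y = x14 and x9 ∧ y = x21.
Checking each element gives: x1, x19, x3, x4, x6.

x1, x19, x3, x4, x6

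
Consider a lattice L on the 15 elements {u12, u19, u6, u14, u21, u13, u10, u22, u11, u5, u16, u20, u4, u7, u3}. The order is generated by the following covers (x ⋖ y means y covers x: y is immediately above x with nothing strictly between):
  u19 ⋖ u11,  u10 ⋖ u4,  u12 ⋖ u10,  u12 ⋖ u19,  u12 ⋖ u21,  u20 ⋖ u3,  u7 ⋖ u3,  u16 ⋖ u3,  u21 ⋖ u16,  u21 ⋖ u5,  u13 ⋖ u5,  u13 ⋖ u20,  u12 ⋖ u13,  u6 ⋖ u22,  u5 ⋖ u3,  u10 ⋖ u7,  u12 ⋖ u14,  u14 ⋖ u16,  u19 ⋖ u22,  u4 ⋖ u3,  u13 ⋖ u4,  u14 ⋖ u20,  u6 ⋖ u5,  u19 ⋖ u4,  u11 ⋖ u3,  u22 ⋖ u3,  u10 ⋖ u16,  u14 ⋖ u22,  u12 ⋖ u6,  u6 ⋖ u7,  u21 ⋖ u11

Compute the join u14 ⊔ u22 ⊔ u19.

u22

Common upper bounds of {u14, u22, u19}: u22, u3.
The least among these is u22.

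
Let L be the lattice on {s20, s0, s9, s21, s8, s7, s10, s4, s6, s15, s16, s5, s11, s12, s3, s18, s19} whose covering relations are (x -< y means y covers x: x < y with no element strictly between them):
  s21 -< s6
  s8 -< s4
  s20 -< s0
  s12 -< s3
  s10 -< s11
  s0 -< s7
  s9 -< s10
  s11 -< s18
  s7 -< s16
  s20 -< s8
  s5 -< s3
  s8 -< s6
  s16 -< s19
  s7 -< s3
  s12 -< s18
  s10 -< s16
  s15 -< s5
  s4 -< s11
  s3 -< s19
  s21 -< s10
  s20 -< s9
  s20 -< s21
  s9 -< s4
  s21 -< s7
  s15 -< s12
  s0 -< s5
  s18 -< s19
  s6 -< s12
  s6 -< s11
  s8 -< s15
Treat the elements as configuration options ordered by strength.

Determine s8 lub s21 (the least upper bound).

Common upper bounds of {s8, s21}: s11, s12, s18, s19, s3, s6.
The least among these is s6.

s6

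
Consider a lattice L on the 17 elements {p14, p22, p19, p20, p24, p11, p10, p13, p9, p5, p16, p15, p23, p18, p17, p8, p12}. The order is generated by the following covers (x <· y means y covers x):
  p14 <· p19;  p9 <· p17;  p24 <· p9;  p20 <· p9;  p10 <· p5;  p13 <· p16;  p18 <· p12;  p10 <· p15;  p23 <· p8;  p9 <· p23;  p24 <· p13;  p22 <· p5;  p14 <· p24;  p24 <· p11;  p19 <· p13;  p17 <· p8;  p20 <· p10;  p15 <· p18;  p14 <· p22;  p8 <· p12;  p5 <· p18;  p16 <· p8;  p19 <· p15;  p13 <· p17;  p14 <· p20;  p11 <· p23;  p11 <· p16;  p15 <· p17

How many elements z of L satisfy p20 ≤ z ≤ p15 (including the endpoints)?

3

The interval [p20, p15] = {p10, p15, p20}, which has 3 elements.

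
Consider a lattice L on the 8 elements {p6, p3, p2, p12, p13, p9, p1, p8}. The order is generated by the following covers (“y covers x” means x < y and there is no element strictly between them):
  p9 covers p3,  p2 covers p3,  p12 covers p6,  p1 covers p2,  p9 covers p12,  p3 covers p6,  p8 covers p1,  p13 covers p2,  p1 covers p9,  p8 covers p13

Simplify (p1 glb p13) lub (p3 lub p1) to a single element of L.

p1

p1 ∧ p13 = p2
p3 ∨ p1 = p1
p2 ∨ p1 = p1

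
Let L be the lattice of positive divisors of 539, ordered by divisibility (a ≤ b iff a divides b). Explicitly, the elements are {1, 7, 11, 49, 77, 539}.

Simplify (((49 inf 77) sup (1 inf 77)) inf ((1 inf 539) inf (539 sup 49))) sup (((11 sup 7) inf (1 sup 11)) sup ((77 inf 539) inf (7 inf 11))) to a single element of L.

11

49 ∧ 77 = 7
1 ∧ 77 = 1
7 ∨ 1 = 7
1 ∧ 539 = 1
539 ∨ 49 = 539
1 ∧ 539 = 1
7 ∧ 1 = 1
11 ∨ 7 = 77
1 ∨ 11 = 11
77 ∧ 11 = 11
77 ∧ 539 = 77
7 ∧ 11 = 1
77 ∧ 1 = 1
11 ∨ 1 = 11
1 ∨ 11 = 11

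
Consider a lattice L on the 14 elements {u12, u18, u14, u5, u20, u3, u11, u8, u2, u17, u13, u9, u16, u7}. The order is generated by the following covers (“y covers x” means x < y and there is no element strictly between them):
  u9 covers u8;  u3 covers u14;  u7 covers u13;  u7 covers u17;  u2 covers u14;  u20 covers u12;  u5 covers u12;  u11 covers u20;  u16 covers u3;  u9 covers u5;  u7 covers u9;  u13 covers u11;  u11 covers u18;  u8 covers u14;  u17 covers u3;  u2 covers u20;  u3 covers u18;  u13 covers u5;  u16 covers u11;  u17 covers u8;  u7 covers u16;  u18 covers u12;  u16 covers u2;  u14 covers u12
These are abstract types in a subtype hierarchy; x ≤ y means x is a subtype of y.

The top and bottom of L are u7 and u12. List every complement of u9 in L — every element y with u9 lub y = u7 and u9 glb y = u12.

u11, u18, u20

Need y with u9 ∨ y = u7 and u9 ∧ y = u12.
Checking each element gives: u11, u18, u20.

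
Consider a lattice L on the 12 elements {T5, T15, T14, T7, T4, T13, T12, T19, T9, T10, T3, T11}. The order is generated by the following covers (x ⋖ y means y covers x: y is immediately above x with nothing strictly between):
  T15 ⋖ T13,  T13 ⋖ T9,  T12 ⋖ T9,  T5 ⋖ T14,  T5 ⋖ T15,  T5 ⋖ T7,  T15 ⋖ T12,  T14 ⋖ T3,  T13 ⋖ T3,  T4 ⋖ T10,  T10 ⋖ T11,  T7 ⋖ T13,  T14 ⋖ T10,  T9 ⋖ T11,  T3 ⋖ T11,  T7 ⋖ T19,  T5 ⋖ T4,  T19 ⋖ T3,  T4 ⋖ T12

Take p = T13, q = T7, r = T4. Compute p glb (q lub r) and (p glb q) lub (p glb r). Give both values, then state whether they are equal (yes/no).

q lub r = T9, so p glb (q lub r) = T13 glb T9 = T13.
p glb q = T7 and p glb r = T5, so (p glb q) lub (p glb r) = T7 lub T5 = T7.
Equal: no.

T13; T7; no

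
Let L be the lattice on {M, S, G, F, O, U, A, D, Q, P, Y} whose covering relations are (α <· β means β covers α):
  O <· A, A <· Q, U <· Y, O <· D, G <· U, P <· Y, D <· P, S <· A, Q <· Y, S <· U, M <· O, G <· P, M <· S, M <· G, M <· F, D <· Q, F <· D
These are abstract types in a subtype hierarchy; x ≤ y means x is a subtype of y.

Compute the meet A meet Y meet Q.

Common lower bounds of {A, Y, Q}: A, M, O, S.
The greatest among these is A.

A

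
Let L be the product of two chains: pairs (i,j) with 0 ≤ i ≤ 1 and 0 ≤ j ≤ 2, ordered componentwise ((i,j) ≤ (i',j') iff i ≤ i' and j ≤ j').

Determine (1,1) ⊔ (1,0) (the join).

(1,1)

In a product of chains, the join is componentwise max, giving (1,1).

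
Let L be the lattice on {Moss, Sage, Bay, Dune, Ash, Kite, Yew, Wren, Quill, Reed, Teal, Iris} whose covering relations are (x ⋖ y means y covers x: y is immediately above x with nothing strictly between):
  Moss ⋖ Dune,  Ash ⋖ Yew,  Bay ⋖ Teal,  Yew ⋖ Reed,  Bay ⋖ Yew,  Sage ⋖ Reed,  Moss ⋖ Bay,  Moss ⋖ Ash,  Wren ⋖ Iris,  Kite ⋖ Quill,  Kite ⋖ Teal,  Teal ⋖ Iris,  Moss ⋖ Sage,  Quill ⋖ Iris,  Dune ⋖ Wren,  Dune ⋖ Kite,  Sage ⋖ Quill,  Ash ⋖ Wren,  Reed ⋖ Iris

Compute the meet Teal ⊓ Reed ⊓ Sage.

Moss

Common lower bounds of {Teal, Reed, Sage}: Moss.
The greatest among these is Moss.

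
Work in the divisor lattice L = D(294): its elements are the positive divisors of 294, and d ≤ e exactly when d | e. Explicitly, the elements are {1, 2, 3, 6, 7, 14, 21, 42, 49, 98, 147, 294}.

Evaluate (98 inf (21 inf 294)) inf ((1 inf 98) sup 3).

1

21 ∧ 294 = 21
98 ∧ 21 = 7
1 ∧ 98 = 1
1 ∨ 3 = 3
7 ∧ 3 = 1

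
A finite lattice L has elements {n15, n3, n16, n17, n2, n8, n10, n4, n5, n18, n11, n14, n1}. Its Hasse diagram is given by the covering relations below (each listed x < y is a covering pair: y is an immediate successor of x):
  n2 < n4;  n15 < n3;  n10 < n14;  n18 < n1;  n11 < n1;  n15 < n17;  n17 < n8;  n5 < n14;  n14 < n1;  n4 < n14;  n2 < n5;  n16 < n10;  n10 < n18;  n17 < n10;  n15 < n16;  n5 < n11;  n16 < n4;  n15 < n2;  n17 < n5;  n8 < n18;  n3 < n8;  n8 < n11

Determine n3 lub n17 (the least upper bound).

Common upper bounds of {n3, n17}: n1, n11, n18, n8.
The least among these is n8.

n8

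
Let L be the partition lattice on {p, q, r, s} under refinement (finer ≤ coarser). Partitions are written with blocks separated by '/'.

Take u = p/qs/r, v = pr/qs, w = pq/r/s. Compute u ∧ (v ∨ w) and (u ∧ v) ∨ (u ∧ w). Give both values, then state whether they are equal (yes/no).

v ∨ w = pqrs, so u ∧ (v ∨ w) = p/qs/r ∧ pqrs = p/qs/r.
u ∧ v = p/qs/r and u ∧ w = p/q/r/s, so (u ∧ v) ∨ (u ∧ w) = p/qs/r ∨ p/q/r/s = p/qs/r.
Equal: yes.

p/qs/r; p/qs/r; yes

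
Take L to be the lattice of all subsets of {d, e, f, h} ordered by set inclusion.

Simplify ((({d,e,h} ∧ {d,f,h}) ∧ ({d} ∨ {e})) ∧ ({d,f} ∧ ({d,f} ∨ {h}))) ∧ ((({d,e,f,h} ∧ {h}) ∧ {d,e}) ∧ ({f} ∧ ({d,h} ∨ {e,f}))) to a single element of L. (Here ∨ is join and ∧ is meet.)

{}

{d,e,h} ∧ {d,f,h} = {d,h}
{d} ∨ {e} = {d,e}
{d,h} ∧ {d,e} = {d}
{d,f} ∨ {h} = {d,f,h}
{d,f} ∧ {d,f,h} = {d,f}
{d} ∧ {d,f} = {d}
{d,e,f,h} ∧ {h} = {h}
{h} ∧ {d,e} = {}
{d,h} ∨ {e,f} = {d,e,f,h}
{f} ∧ {d,e,f,h} = {f}
{} ∧ {f} = {}
{d} ∧ {} = {}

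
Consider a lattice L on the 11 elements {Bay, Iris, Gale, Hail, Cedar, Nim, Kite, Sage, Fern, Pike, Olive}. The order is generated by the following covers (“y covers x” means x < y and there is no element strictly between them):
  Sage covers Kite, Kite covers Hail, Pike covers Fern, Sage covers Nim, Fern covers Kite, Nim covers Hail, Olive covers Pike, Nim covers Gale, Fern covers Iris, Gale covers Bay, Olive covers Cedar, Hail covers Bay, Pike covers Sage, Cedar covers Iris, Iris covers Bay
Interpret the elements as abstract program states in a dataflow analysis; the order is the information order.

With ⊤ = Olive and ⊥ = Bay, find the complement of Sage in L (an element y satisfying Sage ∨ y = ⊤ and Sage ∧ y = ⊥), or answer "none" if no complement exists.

Need y with Sage ∨ y = Olive and Sage ∧ y = Bay.
Checking each element gives: Cedar.

Cedar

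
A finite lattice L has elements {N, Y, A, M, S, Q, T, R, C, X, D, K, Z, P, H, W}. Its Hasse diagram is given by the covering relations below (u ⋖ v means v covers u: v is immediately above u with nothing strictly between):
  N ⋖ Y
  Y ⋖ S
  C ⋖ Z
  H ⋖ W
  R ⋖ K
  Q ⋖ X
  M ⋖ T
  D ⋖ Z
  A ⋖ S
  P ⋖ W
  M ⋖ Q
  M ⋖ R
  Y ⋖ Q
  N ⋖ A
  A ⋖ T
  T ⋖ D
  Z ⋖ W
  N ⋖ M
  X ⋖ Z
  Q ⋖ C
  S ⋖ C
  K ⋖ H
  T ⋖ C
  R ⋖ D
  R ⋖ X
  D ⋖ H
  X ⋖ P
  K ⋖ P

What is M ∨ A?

Common upper bounds of {M, A}: C, D, H, T, W, Z.
The least among these is T.

T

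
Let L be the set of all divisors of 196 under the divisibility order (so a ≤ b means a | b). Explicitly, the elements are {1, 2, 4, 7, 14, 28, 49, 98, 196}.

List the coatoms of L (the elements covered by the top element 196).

28, 98

The coatoms are exactly the elements covered by 196: 28, 98.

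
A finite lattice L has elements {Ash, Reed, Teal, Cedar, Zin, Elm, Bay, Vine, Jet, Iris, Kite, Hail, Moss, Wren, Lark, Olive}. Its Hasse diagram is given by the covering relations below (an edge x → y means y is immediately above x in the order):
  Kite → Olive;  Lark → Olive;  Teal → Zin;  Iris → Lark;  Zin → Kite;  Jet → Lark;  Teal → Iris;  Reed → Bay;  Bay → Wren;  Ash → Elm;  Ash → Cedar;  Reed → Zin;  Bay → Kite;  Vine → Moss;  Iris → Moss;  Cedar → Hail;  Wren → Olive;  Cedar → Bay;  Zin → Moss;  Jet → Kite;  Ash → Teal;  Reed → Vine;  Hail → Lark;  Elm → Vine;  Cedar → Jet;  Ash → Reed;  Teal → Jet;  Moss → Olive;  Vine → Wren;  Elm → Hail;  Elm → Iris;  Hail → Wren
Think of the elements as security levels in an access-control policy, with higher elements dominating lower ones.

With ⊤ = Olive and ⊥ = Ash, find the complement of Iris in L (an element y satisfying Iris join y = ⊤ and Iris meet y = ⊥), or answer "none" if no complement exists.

Need y with Iris ∨ y = Olive and Iris ∧ y = Ash.
Checking each element gives: Bay.

Bay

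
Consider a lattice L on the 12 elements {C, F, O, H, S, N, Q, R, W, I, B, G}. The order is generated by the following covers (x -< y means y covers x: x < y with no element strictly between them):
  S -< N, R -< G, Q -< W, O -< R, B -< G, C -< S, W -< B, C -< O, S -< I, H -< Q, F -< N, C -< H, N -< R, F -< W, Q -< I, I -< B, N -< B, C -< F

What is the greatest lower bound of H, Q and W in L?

H

Common lower bounds of {H, Q, W}: C, H.
The greatest among these is H.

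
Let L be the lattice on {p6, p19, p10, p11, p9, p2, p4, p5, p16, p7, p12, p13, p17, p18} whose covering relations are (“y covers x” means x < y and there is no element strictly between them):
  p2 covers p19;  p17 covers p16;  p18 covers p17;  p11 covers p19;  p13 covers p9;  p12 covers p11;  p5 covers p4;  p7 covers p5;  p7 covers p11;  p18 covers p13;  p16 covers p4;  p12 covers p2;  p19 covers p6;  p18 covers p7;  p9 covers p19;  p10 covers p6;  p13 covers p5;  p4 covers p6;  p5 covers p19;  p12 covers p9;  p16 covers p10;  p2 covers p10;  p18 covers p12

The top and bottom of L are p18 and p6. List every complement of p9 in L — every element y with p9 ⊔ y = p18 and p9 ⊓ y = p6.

p16, p17

Need y with p9 ∨ y = p18 and p9 ∧ y = p6.
Checking each element gives: p16, p17.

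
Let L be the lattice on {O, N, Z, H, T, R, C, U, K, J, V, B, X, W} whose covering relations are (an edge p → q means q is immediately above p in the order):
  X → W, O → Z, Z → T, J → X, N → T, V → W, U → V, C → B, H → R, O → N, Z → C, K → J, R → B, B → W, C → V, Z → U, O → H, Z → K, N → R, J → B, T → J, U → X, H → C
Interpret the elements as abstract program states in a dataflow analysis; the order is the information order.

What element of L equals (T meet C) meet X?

T ∧ C = Z
Z ∧ X = Z

Z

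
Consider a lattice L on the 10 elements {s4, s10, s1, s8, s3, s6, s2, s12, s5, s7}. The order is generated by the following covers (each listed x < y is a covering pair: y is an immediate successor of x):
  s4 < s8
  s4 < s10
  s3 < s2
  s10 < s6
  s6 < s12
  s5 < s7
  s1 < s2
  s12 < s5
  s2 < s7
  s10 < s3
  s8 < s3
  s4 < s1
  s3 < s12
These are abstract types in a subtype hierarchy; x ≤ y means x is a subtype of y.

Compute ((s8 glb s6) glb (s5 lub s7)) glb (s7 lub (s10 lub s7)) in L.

s4

s8 ∧ s6 = s4
s5 ∨ s7 = s7
s4 ∧ s7 = s4
s10 ∨ s7 = s7
s7 ∨ s7 = s7
s4 ∧ s7 = s4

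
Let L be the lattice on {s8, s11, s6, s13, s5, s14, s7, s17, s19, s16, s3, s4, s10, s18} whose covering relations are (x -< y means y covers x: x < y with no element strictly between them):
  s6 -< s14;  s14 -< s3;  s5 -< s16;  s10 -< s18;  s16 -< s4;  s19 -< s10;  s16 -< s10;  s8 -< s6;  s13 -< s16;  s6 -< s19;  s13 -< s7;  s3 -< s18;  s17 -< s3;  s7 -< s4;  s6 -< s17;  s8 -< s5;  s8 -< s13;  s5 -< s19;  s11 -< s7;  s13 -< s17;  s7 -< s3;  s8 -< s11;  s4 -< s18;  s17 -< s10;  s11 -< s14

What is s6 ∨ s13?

Common upper bounds of {s6, s13}: s10, s17, s18, s3.
The least among these is s17.

s17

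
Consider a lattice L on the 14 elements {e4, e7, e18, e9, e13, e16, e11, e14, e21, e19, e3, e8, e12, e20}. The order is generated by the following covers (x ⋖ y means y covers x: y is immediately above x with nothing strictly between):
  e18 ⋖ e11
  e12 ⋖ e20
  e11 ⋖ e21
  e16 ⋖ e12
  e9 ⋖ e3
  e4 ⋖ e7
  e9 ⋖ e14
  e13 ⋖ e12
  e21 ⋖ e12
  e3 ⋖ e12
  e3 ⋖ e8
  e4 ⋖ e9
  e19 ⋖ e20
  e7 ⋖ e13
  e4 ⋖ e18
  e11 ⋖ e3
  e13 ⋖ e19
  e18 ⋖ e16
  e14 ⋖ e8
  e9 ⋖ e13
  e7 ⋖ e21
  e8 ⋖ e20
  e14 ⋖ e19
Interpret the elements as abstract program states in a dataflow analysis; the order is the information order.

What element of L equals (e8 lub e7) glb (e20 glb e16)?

e16

e8 ∨ e7 = e20
e20 ∧ e16 = e16
e20 ∧ e16 = e16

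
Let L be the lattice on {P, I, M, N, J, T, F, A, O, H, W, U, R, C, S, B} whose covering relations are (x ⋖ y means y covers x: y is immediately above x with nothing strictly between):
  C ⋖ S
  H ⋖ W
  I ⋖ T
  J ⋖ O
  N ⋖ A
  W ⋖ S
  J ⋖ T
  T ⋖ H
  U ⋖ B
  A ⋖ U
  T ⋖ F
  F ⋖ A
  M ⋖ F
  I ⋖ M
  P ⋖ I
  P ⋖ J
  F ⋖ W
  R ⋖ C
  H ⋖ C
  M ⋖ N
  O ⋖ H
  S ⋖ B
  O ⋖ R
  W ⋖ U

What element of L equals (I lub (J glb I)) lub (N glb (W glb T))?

I

J ∧ I = P
I ∨ P = I
W ∧ T = T
N ∧ T = I
I ∨ I = I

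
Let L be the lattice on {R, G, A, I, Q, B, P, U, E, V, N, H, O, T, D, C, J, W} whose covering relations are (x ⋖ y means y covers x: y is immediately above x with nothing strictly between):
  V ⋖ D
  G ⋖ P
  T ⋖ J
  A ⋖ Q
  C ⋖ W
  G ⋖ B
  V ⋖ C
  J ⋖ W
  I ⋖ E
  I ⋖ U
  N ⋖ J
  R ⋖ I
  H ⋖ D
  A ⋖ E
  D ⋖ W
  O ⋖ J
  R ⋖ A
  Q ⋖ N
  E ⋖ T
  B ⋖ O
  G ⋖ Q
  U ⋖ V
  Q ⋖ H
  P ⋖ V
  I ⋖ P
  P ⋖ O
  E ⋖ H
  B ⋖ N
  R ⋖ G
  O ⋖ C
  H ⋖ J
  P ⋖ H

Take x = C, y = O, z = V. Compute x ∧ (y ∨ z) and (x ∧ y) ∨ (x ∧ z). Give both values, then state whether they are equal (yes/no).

y ∨ z = C, so x ∧ (y ∨ z) = C ∧ C = C.
x ∧ y = O and x ∧ z = V, so (x ∧ y) ∨ (x ∧ z) = O ∨ V = C.
Equal: yes.

C; C; yes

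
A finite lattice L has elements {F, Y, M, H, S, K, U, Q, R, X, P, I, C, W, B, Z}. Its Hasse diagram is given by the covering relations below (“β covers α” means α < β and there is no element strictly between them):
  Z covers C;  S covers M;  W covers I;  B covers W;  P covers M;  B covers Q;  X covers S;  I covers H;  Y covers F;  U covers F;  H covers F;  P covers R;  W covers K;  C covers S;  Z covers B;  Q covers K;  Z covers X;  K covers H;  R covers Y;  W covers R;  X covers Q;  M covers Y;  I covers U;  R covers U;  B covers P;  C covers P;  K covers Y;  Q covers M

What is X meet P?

Common lower bounds of {X, P}: F, M, Y.
The greatest among these is M.

M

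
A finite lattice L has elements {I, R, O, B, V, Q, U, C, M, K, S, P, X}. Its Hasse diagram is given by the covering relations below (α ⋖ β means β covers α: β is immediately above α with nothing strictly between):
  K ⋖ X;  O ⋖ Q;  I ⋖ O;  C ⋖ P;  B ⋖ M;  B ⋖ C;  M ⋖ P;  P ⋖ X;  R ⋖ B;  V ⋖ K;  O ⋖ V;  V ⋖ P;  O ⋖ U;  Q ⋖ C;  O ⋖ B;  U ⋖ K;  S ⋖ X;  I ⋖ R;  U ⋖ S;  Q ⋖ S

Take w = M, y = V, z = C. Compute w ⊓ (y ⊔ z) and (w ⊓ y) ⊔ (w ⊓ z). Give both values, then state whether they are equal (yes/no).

M; B; no

y ⊔ z = P, so w ⊓ (y ⊔ z) = M ⊓ P = M.
w ⊓ y = O and w ⊓ z = B, so (w ⊓ y) ⊔ (w ⊓ z) = O ⊔ B = B.
Equal: no.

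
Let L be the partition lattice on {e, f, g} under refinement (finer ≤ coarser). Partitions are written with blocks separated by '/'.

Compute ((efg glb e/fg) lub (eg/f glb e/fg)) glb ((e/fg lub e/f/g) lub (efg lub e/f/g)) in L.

efg ∧ e/fg = e/fg
eg/f ∧ e/fg = e/f/g
e/fg ∨ e/f/g = e/fg
e/fg ∨ e/f/g = e/fg
efg ∨ e/f/g = efg
e/fg ∨ efg = efg
e/fg ∧ efg = e/fg

e/fg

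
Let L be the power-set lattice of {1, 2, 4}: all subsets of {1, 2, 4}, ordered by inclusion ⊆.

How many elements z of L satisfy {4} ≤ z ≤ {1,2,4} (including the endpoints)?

The interval [{4}, {1,2,4}] = {{1,2,4}, {1,4}, {2,4}, {4}}, which has 4 elements.

4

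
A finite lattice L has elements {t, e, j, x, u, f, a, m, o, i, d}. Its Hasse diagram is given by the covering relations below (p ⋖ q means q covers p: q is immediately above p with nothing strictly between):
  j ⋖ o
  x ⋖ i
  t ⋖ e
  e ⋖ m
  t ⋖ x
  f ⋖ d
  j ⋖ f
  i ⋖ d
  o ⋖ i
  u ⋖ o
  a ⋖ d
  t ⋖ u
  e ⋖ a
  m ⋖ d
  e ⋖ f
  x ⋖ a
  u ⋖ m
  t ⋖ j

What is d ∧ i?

i

Common lower bounds of {d, i}: i, j, o, t, u, x.
The greatest among these is i.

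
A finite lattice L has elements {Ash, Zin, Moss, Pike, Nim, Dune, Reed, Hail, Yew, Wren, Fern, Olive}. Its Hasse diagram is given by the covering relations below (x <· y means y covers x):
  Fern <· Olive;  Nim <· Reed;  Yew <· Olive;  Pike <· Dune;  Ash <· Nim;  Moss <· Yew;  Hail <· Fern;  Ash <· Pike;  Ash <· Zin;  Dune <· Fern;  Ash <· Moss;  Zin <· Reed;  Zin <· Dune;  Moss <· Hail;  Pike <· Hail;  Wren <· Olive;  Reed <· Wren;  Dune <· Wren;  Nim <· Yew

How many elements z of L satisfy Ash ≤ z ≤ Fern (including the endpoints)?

7

The interval [Ash, Fern] = {Ash, Dune, Fern, Hail, Moss, Pike, Zin}, which has 7 elements.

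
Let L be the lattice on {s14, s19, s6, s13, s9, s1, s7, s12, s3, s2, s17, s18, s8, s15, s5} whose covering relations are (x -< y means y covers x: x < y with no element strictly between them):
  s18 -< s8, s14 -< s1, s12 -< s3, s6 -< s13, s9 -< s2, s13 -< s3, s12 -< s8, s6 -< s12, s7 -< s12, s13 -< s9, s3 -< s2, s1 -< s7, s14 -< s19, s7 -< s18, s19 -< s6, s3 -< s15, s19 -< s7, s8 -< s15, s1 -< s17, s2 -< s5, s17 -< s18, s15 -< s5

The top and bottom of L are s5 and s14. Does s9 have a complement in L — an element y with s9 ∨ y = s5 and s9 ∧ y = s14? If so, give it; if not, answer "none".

s17

Need y with s9 ∨ y = s5 and s9 ∧ y = s14.
Checking each element gives: s17.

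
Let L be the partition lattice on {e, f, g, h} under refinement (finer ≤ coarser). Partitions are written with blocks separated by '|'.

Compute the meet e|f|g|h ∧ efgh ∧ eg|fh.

e|f|g|h

The meet (common refinement) of e|f|g|h, efgh, eg|fh intersects blocks pairwise, giving e|f|g|h.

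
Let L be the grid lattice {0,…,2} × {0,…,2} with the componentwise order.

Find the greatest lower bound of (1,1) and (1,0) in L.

(1,0)

Common lower bounds of {(1,1), (1,0)}: (0,0), (1,0).
The greatest among these is (1,0).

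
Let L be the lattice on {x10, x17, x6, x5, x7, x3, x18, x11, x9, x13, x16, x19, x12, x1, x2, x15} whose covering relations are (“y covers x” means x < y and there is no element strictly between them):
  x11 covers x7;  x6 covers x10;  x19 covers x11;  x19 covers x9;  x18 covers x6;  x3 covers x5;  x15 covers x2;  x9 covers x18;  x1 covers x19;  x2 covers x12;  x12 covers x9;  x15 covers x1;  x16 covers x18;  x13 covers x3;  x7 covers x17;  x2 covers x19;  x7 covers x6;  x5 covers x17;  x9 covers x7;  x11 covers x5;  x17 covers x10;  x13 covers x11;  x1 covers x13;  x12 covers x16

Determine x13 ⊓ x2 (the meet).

x11

Common lower bounds of {x13, x2}: x10, x11, x17, x5, x6, x7.
The greatest among these is x11.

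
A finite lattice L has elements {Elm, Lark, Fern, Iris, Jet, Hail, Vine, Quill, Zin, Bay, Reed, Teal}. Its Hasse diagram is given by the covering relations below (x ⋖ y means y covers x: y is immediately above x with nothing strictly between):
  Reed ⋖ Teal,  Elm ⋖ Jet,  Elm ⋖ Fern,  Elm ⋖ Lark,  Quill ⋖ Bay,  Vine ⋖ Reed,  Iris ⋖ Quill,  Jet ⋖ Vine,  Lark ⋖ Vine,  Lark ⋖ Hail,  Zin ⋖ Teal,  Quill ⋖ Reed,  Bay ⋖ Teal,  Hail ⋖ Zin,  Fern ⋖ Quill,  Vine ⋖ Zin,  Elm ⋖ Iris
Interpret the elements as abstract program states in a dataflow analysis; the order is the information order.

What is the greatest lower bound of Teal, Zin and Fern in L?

Elm

Common lower bounds of {Teal, Zin, Fern}: Elm.
The greatest among these is Elm.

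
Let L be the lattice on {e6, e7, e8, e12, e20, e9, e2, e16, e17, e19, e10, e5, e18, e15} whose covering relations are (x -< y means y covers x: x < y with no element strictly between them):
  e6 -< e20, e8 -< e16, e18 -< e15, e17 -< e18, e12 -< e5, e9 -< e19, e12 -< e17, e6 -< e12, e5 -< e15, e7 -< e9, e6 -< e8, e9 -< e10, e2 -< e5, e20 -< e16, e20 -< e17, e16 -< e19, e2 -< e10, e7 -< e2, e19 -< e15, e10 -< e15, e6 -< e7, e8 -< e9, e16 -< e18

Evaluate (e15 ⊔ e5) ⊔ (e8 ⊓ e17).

e15

e15 ∨ e5 = e15
e8 ∧ e17 = e6
e15 ∨ e6 = e15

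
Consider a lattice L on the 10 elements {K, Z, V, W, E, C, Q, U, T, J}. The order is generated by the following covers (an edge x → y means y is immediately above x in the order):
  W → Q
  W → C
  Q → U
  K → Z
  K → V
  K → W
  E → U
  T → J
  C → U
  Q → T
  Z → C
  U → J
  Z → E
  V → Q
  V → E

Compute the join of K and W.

Common upper bounds of {K, W}: C, J, Q, T, U, W.
The least among these is W.

W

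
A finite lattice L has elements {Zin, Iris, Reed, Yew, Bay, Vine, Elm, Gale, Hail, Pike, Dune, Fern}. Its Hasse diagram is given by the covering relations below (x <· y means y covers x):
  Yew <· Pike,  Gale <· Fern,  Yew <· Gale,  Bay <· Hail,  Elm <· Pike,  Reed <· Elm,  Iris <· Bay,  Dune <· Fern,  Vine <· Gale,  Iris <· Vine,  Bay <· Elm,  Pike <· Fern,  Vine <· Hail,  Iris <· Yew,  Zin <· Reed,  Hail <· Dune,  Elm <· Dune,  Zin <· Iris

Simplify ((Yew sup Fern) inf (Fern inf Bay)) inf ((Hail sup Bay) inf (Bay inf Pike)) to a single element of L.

Yew ∨ Fern = Fern
Fern ∧ Bay = Bay
Fern ∧ Bay = Bay
Hail ∨ Bay = Hail
Bay ∧ Pike = Bay
Hail ∧ Bay = Bay
Bay ∧ Bay = Bay

Bay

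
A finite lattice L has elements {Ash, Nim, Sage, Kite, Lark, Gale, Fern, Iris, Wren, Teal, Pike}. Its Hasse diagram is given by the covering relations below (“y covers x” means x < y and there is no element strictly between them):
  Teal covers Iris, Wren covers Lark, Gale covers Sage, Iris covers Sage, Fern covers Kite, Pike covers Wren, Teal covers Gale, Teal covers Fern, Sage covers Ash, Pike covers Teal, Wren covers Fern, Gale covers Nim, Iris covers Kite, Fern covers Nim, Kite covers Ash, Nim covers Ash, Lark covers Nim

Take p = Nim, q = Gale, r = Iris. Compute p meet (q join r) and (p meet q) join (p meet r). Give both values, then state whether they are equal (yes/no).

q join r = Teal, so p meet (q join r) = Nim meet Teal = Nim.
p meet q = Nim and p meet r = Ash, so (p meet q) join (p meet r) = Nim join Ash = Nim.
Equal: yes.

Nim; Nim; yes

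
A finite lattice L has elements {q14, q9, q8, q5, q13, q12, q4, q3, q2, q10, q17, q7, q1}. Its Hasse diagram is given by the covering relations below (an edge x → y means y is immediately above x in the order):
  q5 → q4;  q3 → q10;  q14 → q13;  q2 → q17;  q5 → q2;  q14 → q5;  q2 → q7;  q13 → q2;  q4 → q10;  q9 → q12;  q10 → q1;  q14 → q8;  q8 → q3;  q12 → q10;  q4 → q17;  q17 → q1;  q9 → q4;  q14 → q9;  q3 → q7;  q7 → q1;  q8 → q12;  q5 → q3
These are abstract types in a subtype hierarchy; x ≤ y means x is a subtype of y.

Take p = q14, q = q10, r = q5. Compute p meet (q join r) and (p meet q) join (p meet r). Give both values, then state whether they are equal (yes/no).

q14; q14; yes

q join r = q10, so p meet (q join r) = q14 meet q10 = q14.
p meet q = q14 and p meet r = q14, so (p meet q) join (p meet r) = q14 join q14 = q14.
Equal: yes.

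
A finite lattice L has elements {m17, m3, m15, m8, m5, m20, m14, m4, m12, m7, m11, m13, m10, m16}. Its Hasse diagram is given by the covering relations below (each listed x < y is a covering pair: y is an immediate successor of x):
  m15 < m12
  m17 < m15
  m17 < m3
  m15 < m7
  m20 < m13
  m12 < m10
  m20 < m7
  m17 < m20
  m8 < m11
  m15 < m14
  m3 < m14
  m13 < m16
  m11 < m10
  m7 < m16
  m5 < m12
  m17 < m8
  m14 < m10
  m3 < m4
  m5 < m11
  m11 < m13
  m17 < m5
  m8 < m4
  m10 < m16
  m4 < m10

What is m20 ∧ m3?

m17

Common lower bounds of {m20, m3}: m17.
The greatest among these is m17.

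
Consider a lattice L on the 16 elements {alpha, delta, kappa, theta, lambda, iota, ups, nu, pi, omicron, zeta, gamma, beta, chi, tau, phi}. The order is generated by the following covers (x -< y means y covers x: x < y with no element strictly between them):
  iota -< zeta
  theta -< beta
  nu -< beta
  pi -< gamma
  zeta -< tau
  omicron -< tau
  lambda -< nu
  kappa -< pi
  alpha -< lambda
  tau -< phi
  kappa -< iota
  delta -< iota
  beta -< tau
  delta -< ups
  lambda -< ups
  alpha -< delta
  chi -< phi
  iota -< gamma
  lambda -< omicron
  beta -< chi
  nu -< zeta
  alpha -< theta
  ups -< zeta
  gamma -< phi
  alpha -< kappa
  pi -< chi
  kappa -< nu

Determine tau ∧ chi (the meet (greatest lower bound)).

beta

Common lower bounds of {tau, chi}: alpha, beta, kappa, lambda, nu, theta.
The greatest among these is beta.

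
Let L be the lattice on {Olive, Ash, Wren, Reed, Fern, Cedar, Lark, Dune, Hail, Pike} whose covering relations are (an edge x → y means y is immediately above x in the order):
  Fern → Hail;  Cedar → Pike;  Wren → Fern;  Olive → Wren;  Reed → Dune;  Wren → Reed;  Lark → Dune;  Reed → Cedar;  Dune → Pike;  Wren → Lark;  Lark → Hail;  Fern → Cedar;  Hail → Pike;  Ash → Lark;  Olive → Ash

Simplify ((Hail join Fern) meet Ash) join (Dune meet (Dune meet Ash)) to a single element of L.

Ash

Hail ∨ Fern = Hail
Hail ∧ Ash = Ash
Dune ∧ Ash = Ash
Dune ∧ Ash = Ash
Ash ∨ Ash = Ash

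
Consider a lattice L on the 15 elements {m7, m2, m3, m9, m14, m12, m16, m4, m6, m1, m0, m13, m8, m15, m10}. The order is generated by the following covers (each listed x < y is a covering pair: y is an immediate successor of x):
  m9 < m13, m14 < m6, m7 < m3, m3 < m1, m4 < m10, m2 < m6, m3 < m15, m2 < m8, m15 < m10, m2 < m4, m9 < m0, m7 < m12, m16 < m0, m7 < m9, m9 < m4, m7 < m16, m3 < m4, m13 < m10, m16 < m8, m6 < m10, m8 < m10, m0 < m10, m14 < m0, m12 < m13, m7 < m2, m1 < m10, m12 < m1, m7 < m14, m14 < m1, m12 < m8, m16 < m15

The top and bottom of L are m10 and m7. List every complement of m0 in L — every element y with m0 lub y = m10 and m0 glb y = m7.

m12, m2, m3

Need y with m0 ∨ y = m10 and m0 ∧ y = m7.
Checking each element gives: m12, m2, m3.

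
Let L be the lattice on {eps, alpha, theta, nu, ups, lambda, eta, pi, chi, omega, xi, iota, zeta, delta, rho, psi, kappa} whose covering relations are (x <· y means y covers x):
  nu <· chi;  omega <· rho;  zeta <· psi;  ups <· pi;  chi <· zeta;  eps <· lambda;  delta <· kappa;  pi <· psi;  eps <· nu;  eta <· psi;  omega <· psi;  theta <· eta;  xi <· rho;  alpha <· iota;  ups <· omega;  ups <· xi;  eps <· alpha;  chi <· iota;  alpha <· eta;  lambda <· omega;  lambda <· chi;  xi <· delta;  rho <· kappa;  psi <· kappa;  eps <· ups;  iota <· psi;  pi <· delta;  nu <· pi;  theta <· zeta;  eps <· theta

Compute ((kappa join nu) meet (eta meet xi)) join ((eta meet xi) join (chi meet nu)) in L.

nu

kappa ∨ nu = kappa
eta ∧ xi = eps
kappa ∧ eps = eps
eta ∧ xi = eps
chi ∧ nu = nu
eps ∨ nu = nu
eps ∨ nu = nu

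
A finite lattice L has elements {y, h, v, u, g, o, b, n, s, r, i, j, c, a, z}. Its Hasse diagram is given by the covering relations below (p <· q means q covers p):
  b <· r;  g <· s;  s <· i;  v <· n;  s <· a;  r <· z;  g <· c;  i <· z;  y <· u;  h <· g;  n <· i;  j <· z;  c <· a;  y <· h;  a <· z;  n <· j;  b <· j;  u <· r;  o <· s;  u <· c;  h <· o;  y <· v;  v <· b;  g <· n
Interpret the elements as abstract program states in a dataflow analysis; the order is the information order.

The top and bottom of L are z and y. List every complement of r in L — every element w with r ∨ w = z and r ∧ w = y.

Need w with r ∨ w = z and r ∧ w = y.
Checking each element gives: g, h, o, s.

g, h, o, s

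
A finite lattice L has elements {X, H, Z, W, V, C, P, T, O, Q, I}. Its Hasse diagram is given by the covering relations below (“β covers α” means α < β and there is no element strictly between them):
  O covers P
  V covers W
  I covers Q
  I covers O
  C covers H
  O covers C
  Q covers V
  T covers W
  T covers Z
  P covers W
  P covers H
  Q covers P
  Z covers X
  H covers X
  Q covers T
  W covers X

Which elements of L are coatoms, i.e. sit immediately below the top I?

The coatoms are exactly the elements covered by I: O, Q.

O, Q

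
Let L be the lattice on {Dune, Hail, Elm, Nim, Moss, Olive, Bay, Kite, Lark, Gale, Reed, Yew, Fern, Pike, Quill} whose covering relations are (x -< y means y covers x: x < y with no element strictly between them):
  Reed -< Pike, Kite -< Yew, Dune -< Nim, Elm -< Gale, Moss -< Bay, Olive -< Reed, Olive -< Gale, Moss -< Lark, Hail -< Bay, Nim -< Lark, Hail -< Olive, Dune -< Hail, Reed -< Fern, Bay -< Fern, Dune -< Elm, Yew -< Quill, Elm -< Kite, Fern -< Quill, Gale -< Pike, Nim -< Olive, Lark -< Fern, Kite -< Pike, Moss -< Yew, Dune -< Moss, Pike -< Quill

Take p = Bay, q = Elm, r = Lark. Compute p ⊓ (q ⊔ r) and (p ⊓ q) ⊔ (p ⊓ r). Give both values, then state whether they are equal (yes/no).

q ⊔ r = Quill, so p ⊓ (q ⊔ r) = Bay ⊓ Quill = Bay.
p ⊓ q = Dune and p ⊓ r = Moss, so (p ⊓ q) ⊔ (p ⊓ r) = Dune ⊔ Moss = Moss.
Equal: no.

Bay; Moss; no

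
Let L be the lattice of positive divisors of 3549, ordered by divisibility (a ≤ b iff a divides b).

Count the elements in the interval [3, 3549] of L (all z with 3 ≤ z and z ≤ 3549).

6

The interval [3, 3549] = {21, 273, 3, 3549, 39, 507}, which has 6 elements.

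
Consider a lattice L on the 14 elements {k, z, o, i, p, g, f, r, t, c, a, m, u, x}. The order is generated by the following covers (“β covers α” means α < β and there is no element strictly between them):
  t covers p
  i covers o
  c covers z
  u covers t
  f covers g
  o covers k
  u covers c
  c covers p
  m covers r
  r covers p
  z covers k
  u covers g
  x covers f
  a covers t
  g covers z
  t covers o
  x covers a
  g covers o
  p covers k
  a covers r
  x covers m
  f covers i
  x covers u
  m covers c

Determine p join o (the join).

Common upper bounds of {p, o}: a, t, u, x.
The least among these is t.

t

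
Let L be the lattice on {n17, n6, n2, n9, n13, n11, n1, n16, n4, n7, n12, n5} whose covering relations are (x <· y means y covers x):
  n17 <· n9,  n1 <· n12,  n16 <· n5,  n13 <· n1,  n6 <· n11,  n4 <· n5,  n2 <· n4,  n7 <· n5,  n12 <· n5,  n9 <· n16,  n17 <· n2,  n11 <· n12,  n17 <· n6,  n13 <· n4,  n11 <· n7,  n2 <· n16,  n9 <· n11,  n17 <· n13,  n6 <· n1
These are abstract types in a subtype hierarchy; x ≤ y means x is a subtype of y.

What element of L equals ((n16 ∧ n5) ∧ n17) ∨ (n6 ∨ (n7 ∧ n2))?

n16 ∧ n5 = n16
n16 ∧ n17 = n17
n7 ∧ n2 = n17
n6 ∨ n17 = n6
n17 ∨ n6 = n6

n6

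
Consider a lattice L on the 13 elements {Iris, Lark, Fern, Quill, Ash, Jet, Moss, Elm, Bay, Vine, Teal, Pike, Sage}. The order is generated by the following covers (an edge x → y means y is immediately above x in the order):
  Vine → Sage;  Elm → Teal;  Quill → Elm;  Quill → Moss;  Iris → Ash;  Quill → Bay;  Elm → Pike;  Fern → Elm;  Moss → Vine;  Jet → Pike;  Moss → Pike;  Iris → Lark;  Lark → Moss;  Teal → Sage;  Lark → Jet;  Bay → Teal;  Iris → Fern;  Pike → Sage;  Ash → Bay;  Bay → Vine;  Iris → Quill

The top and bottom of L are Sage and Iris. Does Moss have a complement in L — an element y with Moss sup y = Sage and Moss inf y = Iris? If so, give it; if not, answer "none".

none

For every candidate y, either Moss ∨ y ≠ Sage or Moss ∧ y ≠ Iris; no complement exists.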